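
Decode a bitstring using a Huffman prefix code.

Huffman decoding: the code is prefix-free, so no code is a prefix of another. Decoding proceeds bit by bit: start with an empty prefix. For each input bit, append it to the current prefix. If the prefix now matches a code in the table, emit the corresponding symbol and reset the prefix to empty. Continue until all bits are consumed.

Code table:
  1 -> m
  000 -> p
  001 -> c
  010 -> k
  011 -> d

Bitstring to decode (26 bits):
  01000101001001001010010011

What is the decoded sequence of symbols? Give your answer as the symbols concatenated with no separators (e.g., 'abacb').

Answer: kckkkkmccm

Derivation:
Bit 0: prefix='0' (no match yet)
Bit 1: prefix='01' (no match yet)
Bit 2: prefix='010' -> emit 'k', reset
Bit 3: prefix='0' (no match yet)
Bit 4: prefix='00' (no match yet)
Bit 5: prefix='001' -> emit 'c', reset
Bit 6: prefix='0' (no match yet)
Bit 7: prefix='01' (no match yet)
Bit 8: prefix='010' -> emit 'k', reset
Bit 9: prefix='0' (no match yet)
Bit 10: prefix='01' (no match yet)
Bit 11: prefix='010' -> emit 'k', reset
Bit 12: prefix='0' (no match yet)
Bit 13: prefix='01' (no match yet)
Bit 14: prefix='010' -> emit 'k', reset
Bit 15: prefix='0' (no match yet)
Bit 16: prefix='01' (no match yet)
Bit 17: prefix='010' -> emit 'k', reset
Bit 18: prefix='1' -> emit 'm', reset
Bit 19: prefix='0' (no match yet)
Bit 20: prefix='00' (no match yet)
Bit 21: prefix='001' -> emit 'c', reset
Bit 22: prefix='0' (no match yet)
Bit 23: prefix='00' (no match yet)
Bit 24: prefix='001' -> emit 'c', reset
Bit 25: prefix='1' -> emit 'm', reset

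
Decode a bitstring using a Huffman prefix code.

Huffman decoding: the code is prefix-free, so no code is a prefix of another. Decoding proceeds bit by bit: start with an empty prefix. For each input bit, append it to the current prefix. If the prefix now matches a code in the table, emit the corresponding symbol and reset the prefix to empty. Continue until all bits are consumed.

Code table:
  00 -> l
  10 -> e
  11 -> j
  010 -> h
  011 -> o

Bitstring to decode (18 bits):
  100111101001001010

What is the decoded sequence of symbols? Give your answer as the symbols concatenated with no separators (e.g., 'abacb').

Answer: eojhhhe

Derivation:
Bit 0: prefix='1' (no match yet)
Bit 1: prefix='10' -> emit 'e', reset
Bit 2: prefix='0' (no match yet)
Bit 3: prefix='01' (no match yet)
Bit 4: prefix='011' -> emit 'o', reset
Bit 5: prefix='1' (no match yet)
Bit 6: prefix='11' -> emit 'j', reset
Bit 7: prefix='0' (no match yet)
Bit 8: prefix='01' (no match yet)
Bit 9: prefix='010' -> emit 'h', reset
Bit 10: prefix='0' (no match yet)
Bit 11: prefix='01' (no match yet)
Bit 12: prefix='010' -> emit 'h', reset
Bit 13: prefix='0' (no match yet)
Bit 14: prefix='01' (no match yet)
Bit 15: prefix='010' -> emit 'h', reset
Bit 16: prefix='1' (no match yet)
Bit 17: prefix='10' -> emit 'e', reset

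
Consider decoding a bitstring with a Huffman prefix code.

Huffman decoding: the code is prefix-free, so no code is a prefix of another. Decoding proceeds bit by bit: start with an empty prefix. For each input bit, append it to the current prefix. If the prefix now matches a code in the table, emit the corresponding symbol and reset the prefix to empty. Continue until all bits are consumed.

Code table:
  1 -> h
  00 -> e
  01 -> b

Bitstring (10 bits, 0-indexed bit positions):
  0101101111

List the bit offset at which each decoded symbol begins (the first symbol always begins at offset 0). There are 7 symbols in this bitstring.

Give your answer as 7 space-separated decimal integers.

Bit 0: prefix='0' (no match yet)
Bit 1: prefix='01' -> emit 'b', reset
Bit 2: prefix='0' (no match yet)
Bit 3: prefix='01' -> emit 'b', reset
Bit 4: prefix='1' -> emit 'h', reset
Bit 5: prefix='0' (no match yet)
Bit 6: prefix='01' -> emit 'b', reset
Bit 7: prefix='1' -> emit 'h', reset
Bit 8: prefix='1' -> emit 'h', reset
Bit 9: prefix='1' -> emit 'h', reset

Answer: 0 2 4 5 7 8 9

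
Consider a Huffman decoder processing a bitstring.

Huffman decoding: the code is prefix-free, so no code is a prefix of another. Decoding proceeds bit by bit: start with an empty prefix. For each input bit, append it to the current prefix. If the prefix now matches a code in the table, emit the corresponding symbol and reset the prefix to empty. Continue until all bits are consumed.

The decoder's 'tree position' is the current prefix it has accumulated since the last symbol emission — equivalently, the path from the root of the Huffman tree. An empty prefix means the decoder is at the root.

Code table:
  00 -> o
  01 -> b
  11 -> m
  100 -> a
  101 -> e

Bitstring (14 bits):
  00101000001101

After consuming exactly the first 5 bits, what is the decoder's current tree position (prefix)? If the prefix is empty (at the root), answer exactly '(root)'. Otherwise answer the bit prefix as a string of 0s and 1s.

Answer: (root)

Derivation:
Bit 0: prefix='0' (no match yet)
Bit 1: prefix='00' -> emit 'o', reset
Bit 2: prefix='1' (no match yet)
Bit 3: prefix='10' (no match yet)
Bit 4: prefix='101' -> emit 'e', reset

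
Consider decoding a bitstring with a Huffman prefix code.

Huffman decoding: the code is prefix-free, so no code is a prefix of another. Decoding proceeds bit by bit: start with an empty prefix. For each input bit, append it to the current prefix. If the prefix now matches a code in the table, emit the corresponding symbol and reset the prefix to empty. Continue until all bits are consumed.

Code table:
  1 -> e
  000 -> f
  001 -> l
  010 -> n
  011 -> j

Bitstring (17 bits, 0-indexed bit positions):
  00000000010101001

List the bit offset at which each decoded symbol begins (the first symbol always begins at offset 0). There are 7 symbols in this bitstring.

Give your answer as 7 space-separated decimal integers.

Bit 0: prefix='0' (no match yet)
Bit 1: prefix='00' (no match yet)
Bit 2: prefix='000' -> emit 'f', reset
Bit 3: prefix='0' (no match yet)
Bit 4: prefix='00' (no match yet)
Bit 5: prefix='000' -> emit 'f', reset
Bit 6: prefix='0' (no match yet)
Bit 7: prefix='00' (no match yet)
Bit 8: prefix='000' -> emit 'f', reset
Bit 9: prefix='1' -> emit 'e', reset
Bit 10: prefix='0' (no match yet)
Bit 11: prefix='01' (no match yet)
Bit 12: prefix='010' -> emit 'n', reset
Bit 13: prefix='1' -> emit 'e', reset
Bit 14: prefix='0' (no match yet)
Bit 15: prefix='00' (no match yet)
Bit 16: prefix='001' -> emit 'l', reset

Answer: 0 3 6 9 10 13 14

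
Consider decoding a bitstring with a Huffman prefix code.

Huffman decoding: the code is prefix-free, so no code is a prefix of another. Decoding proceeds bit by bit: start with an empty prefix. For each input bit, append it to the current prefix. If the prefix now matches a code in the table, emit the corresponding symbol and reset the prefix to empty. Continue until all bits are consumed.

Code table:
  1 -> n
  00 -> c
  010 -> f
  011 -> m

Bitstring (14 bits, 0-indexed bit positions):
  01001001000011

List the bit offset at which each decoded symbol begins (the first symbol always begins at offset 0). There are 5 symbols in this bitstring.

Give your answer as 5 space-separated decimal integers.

Answer: 0 3 6 9 11

Derivation:
Bit 0: prefix='0' (no match yet)
Bit 1: prefix='01' (no match yet)
Bit 2: prefix='010' -> emit 'f', reset
Bit 3: prefix='0' (no match yet)
Bit 4: prefix='01' (no match yet)
Bit 5: prefix='010' -> emit 'f', reset
Bit 6: prefix='0' (no match yet)
Bit 7: prefix='01' (no match yet)
Bit 8: prefix='010' -> emit 'f', reset
Bit 9: prefix='0' (no match yet)
Bit 10: prefix='00' -> emit 'c', reset
Bit 11: prefix='0' (no match yet)
Bit 12: prefix='01' (no match yet)
Bit 13: prefix='011' -> emit 'm', reset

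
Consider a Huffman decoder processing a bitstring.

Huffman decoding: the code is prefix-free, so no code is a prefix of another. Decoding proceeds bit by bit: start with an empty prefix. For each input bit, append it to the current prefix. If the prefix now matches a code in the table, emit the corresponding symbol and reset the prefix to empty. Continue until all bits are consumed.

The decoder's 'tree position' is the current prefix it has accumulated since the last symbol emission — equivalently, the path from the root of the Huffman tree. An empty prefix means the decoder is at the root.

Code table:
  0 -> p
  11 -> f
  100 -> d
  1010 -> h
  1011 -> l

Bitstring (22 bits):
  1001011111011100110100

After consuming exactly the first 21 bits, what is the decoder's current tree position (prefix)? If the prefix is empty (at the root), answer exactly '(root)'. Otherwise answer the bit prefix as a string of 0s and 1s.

Answer: 10

Derivation:
Bit 0: prefix='1' (no match yet)
Bit 1: prefix='10' (no match yet)
Bit 2: prefix='100' -> emit 'd', reset
Bit 3: prefix='1' (no match yet)
Bit 4: prefix='10' (no match yet)
Bit 5: prefix='101' (no match yet)
Bit 6: prefix='1011' -> emit 'l', reset
Bit 7: prefix='1' (no match yet)
Bit 8: prefix='11' -> emit 'f', reset
Bit 9: prefix='1' (no match yet)
Bit 10: prefix='10' (no match yet)
Bit 11: prefix='101' (no match yet)
Bit 12: prefix='1011' -> emit 'l', reset
Bit 13: prefix='1' (no match yet)
Bit 14: prefix='10' (no match yet)
Bit 15: prefix='100' -> emit 'd', reset
Bit 16: prefix='1' (no match yet)
Bit 17: prefix='11' -> emit 'f', reset
Bit 18: prefix='0' -> emit 'p', reset
Bit 19: prefix='1' (no match yet)
Bit 20: prefix='10' (no match yet)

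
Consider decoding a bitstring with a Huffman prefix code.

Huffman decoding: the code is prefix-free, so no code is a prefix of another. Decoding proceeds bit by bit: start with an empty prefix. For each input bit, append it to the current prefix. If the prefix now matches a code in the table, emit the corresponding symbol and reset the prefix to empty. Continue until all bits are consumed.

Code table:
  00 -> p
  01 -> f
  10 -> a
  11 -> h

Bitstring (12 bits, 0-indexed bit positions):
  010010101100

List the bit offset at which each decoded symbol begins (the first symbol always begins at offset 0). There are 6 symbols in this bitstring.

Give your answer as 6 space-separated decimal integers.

Bit 0: prefix='0' (no match yet)
Bit 1: prefix='01' -> emit 'f', reset
Bit 2: prefix='0' (no match yet)
Bit 3: prefix='00' -> emit 'p', reset
Bit 4: prefix='1' (no match yet)
Bit 5: prefix='10' -> emit 'a', reset
Bit 6: prefix='1' (no match yet)
Bit 7: prefix='10' -> emit 'a', reset
Bit 8: prefix='1' (no match yet)
Bit 9: prefix='11' -> emit 'h', reset
Bit 10: prefix='0' (no match yet)
Bit 11: prefix='00' -> emit 'p', reset

Answer: 0 2 4 6 8 10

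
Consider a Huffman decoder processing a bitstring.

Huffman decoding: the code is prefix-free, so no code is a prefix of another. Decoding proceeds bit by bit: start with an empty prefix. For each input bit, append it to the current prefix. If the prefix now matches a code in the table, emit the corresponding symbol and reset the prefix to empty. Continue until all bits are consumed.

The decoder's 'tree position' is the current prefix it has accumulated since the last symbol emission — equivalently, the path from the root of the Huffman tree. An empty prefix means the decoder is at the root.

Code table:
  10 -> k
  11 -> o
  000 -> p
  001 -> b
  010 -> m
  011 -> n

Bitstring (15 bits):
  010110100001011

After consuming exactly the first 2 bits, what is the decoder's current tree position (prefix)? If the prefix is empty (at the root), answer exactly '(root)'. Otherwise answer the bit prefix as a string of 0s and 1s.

Bit 0: prefix='0' (no match yet)
Bit 1: prefix='01' (no match yet)

Answer: 01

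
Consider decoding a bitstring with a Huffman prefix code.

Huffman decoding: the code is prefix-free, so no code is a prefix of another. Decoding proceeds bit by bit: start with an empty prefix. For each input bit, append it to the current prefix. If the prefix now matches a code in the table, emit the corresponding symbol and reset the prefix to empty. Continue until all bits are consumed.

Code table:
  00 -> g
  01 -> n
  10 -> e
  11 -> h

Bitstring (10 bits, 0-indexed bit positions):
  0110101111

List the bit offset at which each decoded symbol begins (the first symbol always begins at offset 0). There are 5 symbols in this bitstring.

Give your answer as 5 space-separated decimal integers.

Bit 0: prefix='0' (no match yet)
Bit 1: prefix='01' -> emit 'n', reset
Bit 2: prefix='1' (no match yet)
Bit 3: prefix='10' -> emit 'e', reset
Bit 4: prefix='1' (no match yet)
Bit 5: prefix='10' -> emit 'e', reset
Bit 6: prefix='1' (no match yet)
Bit 7: prefix='11' -> emit 'h', reset
Bit 8: prefix='1' (no match yet)
Bit 9: prefix='11' -> emit 'h', reset

Answer: 0 2 4 6 8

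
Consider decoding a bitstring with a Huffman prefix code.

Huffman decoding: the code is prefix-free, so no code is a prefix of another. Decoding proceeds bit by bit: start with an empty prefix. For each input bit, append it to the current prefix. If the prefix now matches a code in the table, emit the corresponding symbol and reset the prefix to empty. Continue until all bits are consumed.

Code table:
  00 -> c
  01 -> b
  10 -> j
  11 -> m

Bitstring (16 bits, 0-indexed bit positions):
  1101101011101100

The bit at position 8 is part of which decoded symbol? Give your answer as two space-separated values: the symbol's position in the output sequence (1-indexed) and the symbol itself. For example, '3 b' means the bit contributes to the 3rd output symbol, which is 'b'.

Bit 0: prefix='1' (no match yet)
Bit 1: prefix='11' -> emit 'm', reset
Bit 2: prefix='0' (no match yet)
Bit 3: prefix='01' -> emit 'b', reset
Bit 4: prefix='1' (no match yet)
Bit 5: prefix='10' -> emit 'j', reset
Bit 6: prefix='1' (no match yet)
Bit 7: prefix='10' -> emit 'j', reset
Bit 8: prefix='1' (no match yet)
Bit 9: prefix='11' -> emit 'm', reset
Bit 10: prefix='1' (no match yet)
Bit 11: prefix='10' -> emit 'j', reset
Bit 12: prefix='1' (no match yet)

Answer: 5 m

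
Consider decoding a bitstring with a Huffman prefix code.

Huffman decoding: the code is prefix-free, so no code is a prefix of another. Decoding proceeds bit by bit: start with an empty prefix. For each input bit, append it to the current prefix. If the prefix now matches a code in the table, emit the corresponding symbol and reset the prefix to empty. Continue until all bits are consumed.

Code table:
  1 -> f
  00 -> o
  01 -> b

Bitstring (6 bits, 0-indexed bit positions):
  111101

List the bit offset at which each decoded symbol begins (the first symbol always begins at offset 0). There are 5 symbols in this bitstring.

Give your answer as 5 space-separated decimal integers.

Bit 0: prefix='1' -> emit 'f', reset
Bit 1: prefix='1' -> emit 'f', reset
Bit 2: prefix='1' -> emit 'f', reset
Bit 3: prefix='1' -> emit 'f', reset
Bit 4: prefix='0' (no match yet)
Bit 5: prefix='01' -> emit 'b', reset

Answer: 0 1 2 3 4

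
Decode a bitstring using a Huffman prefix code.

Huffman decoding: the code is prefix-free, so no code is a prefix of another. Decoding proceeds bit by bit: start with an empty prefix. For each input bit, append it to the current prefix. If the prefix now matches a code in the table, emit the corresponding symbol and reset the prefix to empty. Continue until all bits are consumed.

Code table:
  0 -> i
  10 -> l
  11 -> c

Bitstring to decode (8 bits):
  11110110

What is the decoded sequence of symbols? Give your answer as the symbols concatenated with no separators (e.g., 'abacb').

Answer: ccici

Derivation:
Bit 0: prefix='1' (no match yet)
Bit 1: prefix='11' -> emit 'c', reset
Bit 2: prefix='1' (no match yet)
Bit 3: prefix='11' -> emit 'c', reset
Bit 4: prefix='0' -> emit 'i', reset
Bit 5: prefix='1' (no match yet)
Bit 6: prefix='11' -> emit 'c', reset
Bit 7: prefix='0' -> emit 'i', reset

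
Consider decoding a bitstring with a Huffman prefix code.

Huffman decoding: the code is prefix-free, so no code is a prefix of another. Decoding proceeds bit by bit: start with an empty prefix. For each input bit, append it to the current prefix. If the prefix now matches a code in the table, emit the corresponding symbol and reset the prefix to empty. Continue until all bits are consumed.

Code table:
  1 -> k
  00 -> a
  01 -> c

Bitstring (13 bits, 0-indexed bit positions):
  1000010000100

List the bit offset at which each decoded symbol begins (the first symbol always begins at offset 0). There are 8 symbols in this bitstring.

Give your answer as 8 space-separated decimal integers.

Answer: 0 1 3 5 6 8 10 11

Derivation:
Bit 0: prefix='1' -> emit 'k', reset
Bit 1: prefix='0' (no match yet)
Bit 2: prefix='00' -> emit 'a', reset
Bit 3: prefix='0' (no match yet)
Bit 4: prefix='00' -> emit 'a', reset
Bit 5: prefix='1' -> emit 'k', reset
Bit 6: prefix='0' (no match yet)
Bit 7: prefix='00' -> emit 'a', reset
Bit 8: prefix='0' (no match yet)
Bit 9: prefix='00' -> emit 'a', reset
Bit 10: prefix='1' -> emit 'k', reset
Bit 11: prefix='0' (no match yet)
Bit 12: prefix='00' -> emit 'a', reset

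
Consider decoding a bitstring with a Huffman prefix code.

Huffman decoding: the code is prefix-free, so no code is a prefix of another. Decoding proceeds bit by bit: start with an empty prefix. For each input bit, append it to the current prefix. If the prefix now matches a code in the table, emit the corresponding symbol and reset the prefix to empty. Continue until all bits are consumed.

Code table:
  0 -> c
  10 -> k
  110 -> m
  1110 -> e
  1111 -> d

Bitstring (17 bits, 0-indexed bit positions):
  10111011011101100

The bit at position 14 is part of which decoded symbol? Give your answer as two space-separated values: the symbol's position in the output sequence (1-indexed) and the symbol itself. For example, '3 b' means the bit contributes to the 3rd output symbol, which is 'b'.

Bit 0: prefix='1' (no match yet)
Bit 1: prefix='10' -> emit 'k', reset
Bit 2: prefix='1' (no match yet)
Bit 3: prefix='11' (no match yet)
Bit 4: prefix='111' (no match yet)
Bit 5: prefix='1110' -> emit 'e', reset
Bit 6: prefix='1' (no match yet)
Bit 7: prefix='11' (no match yet)
Bit 8: prefix='110' -> emit 'm', reset
Bit 9: prefix='1' (no match yet)
Bit 10: prefix='11' (no match yet)
Bit 11: prefix='111' (no match yet)
Bit 12: prefix='1110' -> emit 'e', reset
Bit 13: prefix='1' (no match yet)
Bit 14: prefix='11' (no match yet)
Bit 15: prefix='110' -> emit 'm', reset
Bit 16: prefix='0' -> emit 'c', reset

Answer: 5 m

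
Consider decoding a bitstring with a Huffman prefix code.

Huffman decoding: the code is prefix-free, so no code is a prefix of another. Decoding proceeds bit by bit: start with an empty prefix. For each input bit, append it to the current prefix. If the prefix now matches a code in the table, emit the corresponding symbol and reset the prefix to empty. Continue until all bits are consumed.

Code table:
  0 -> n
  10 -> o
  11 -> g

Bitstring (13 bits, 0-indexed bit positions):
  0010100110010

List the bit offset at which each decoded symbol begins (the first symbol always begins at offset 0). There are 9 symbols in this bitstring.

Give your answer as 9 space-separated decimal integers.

Answer: 0 1 2 4 6 7 9 10 11

Derivation:
Bit 0: prefix='0' -> emit 'n', reset
Bit 1: prefix='0' -> emit 'n', reset
Bit 2: prefix='1' (no match yet)
Bit 3: prefix='10' -> emit 'o', reset
Bit 4: prefix='1' (no match yet)
Bit 5: prefix='10' -> emit 'o', reset
Bit 6: prefix='0' -> emit 'n', reset
Bit 7: prefix='1' (no match yet)
Bit 8: prefix='11' -> emit 'g', reset
Bit 9: prefix='0' -> emit 'n', reset
Bit 10: prefix='0' -> emit 'n', reset
Bit 11: prefix='1' (no match yet)
Bit 12: prefix='10' -> emit 'o', reset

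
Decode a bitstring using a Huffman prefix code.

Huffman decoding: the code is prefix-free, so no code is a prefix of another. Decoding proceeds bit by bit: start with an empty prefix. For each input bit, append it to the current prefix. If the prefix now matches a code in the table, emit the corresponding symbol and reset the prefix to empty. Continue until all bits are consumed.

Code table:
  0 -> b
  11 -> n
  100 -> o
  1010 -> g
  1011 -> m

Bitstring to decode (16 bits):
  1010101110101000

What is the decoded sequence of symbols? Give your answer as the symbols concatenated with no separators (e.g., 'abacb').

Bit 0: prefix='1' (no match yet)
Bit 1: prefix='10' (no match yet)
Bit 2: prefix='101' (no match yet)
Bit 3: prefix='1010' -> emit 'g', reset
Bit 4: prefix='1' (no match yet)
Bit 5: prefix='10' (no match yet)
Bit 6: prefix='101' (no match yet)
Bit 7: prefix='1011' -> emit 'm', reset
Bit 8: prefix='1' (no match yet)
Bit 9: prefix='10' (no match yet)
Bit 10: prefix='101' (no match yet)
Bit 11: prefix='1010' -> emit 'g', reset
Bit 12: prefix='1' (no match yet)
Bit 13: prefix='10' (no match yet)
Bit 14: prefix='100' -> emit 'o', reset
Bit 15: prefix='0' -> emit 'b', reset

Answer: gmgob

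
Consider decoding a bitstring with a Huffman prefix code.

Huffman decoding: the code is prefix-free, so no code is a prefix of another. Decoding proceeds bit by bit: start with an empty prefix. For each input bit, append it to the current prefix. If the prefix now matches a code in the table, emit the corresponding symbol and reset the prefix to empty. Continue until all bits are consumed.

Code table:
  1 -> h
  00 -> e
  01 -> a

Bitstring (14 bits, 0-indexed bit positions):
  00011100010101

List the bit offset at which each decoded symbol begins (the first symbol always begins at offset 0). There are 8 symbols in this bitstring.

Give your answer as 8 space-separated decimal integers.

Answer: 0 2 4 5 6 8 10 12

Derivation:
Bit 0: prefix='0' (no match yet)
Bit 1: prefix='00' -> emit 'e', reset
Bit 2: prefix='0' (no match yet)
Bit 3: prefix='01' -> emit 'a', reset
Bit 4: prefix='1' -> emit 'h', reset
Bit 5: prefix='1' -> emit 'h', reset
Bit 6: prefix='0' (no match yet)
Bit 7: prefix='00' -> emit 'e', reset
Bit 8: prefix='0' (no match yet)
Bit 9: prefix='01' -> emit 'a', reset
Bit 10: prefix='0' (no match yet)
Bit 11: prefix='01' -> emit 'a', reset
Bit 12: prefix='0' (no match yet)
Bit 13: prefix='01' -> emit 'a', reset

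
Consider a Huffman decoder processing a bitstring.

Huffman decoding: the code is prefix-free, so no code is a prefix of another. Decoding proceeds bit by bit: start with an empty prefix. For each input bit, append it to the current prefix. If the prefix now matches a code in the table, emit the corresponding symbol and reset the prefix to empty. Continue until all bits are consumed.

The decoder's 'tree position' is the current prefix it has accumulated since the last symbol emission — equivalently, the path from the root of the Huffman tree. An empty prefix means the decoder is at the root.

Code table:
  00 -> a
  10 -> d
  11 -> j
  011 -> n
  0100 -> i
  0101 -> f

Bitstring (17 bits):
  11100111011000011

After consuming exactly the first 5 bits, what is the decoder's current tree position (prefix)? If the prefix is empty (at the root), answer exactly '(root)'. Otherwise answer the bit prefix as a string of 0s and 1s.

Bit 0: prefix='1' (no match yet)
Bit 1: prefix='11' -> emit 'j', reset
Bit 2: prefix='1' (no match yet)
Bit 3: prefix='10' -> emit 'd', reset
Bit 4: prefix='0' (no match yet)

Answer: 0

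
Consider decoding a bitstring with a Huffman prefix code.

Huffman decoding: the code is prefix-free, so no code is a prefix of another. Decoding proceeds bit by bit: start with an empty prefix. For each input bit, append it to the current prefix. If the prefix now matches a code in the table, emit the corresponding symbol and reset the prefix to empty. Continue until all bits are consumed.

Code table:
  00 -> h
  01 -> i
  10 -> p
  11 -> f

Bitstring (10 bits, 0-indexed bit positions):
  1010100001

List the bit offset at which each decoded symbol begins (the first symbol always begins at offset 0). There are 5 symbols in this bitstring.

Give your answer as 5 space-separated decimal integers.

Answer: 0 2 4 6 8

Derivation:
Bit 0: prefix='1' (no match yet)
Bit 1: prefix='10' -> emit 'p', reset
Bit 2: prefix='1' (no match yet)
Bit 3: prefix='10' -> emit 'p', reset
Bit 4: prefix='1' (no match yet)
Bit 5: prefix='10' -> emit 'p', reset
Bit 6: prefix='0' (no match yet)
Bit 7: prefix='00' -> emit 'h', reset
Bit 8: prefix='0' (no match yet)
Bit 9: prefix='01' -> emit 'i', reset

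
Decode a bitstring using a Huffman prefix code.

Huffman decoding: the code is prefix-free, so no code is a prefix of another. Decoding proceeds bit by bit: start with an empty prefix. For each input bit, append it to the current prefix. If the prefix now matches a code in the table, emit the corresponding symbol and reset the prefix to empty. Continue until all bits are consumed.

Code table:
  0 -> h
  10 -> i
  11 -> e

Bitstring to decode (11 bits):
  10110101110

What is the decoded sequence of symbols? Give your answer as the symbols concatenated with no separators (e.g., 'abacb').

Answer: iehiei

Derivation:
Bit 0: prefix='1' (no match yet)
Bit 1: prefix='10' -> emit 'i', reset
Bit 2: prefix='1' (no match yet)
Bit 3: prefix='11' -> emit 'e', reset
Bit 4: prefix='0' -> emit 'h', reset
Bit 5: prefix='1' (no match yet)
Bit 6: prefix='10' -> emit 'i', reset
Bit 7: prefix='1' (no match yet)
Bit 8: prefix='11' -> emit 'e', reset
Bit 9: prefix='1' (no match yet)
Bit 10: prefix='10' -> emit 'i', reset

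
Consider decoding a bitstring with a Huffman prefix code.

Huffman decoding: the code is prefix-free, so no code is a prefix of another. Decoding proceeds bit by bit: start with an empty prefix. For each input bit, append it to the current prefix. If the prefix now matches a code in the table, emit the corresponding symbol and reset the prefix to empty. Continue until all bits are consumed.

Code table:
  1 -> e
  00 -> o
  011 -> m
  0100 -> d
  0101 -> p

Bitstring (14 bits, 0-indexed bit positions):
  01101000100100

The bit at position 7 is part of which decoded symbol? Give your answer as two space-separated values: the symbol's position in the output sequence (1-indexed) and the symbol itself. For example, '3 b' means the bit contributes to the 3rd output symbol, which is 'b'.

Bit 0: prefix='0' (no match yet)
Bit 1: prefix='01' (no match yet)
Bit 2: prefix='011' -> emit 'm', reset
Bit 3: prefix='0' (no match yet)
Bit 4: prefix='01' (no match yet)
Bit 5: prefix='010' (no match yet)
Bit 6: prefix='0100' -> emit 'd', reset
Bit 7: prefix='0' (no match yet)
Bit 8: prefix='01' (no match yet)
Bit 9: prefix='010' (no match yet)
Bit 10: prefix='0100' -> emit 'd', reset
Bit 11: prefix='1' -> emit 'e', reset

Answer: 3 d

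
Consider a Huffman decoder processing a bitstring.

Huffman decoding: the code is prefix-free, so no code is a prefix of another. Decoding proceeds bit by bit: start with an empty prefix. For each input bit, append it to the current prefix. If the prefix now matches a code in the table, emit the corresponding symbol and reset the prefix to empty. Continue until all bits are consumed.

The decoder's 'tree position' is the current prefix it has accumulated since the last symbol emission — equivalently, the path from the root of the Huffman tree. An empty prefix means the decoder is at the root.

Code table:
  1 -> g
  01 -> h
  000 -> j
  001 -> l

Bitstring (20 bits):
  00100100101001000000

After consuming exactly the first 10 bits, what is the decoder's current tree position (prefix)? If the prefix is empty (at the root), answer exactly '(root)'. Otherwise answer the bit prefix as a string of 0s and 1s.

Bit 0: prefix='0' (no match yet)
Bit 1: prefix='00' (no match yet)
Bit 2: prefix='001' -> emit 'l', reset
Bit 3: prefix='0' (no match yet)
Bit 4: prefix='00' (no match yet)
Bit 5: prefix='001' -> emit 'l', reset
Bit 6: prefix='0' (no match yet)
Bit 7: prefix='00' (no match yet)
Bit 8: prefix='001' -> emit 'l', reset
Bit 9: prefix='0' (no match yet)

Answer: 0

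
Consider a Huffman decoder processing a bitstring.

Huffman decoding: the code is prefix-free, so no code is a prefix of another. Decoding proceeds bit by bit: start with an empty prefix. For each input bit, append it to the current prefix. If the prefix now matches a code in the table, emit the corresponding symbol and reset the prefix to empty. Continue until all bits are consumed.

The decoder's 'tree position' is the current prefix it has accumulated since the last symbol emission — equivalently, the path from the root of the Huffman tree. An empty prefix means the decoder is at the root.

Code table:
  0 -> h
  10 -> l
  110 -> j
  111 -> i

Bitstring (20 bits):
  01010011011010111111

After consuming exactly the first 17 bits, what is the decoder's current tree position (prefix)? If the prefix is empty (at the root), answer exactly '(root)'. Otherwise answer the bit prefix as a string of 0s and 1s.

Answer: (root)

Derivation:
Bit 0: prefix='0' -> emit 'h', reset
Bit 1: prefix='1' (no match yet)
Bit 2: prefix='10' -> emit 'l', reset
Bit 3: prefix='1' (no match yet)
Bit 4: prefix='10' -> emit 'l', reset
Bit 5: prefix='0' -> emit 'h', reset
Bit 6: prefix='1' (no match yet)
Bit 7: prefix='11' (no match yet)
Bit 8: prefix='110' -> emit 'j', reset
Bit 9: prefix='1' (no match yet)
Bit 10: prefix='11' (no match yet)
Bit 11: prefix='110' -> emit 'j', reset
Bit 12: prefix='1' (no match yet)
Bit 13: prefix='10' -> emit 'l', reset
Bit 14: prefix='1' (no match yet)
Bit 15: prefix='11' (no match yet)
Bit 16: prefix='111' -> emit 'i', reset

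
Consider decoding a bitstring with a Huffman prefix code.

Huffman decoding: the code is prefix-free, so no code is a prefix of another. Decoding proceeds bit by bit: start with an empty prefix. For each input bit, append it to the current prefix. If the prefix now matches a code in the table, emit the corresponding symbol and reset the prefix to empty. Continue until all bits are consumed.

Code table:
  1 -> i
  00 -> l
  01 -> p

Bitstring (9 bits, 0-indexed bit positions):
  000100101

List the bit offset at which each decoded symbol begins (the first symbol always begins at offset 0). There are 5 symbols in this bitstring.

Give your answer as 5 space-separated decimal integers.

Answer: 0 2 4 6 7

Derivation:
Bit 0: prefix='0' (no match yet)
Bit 1: prefix='00' -> emit 'l', reset
Bit 2: prefix='0' (no match yet)
Bit 3: prefix='01' -> emit 'p', reset
Bit 4: prefix='0' (no match yet)
Bit 5: prefix='00' -> emit 'l', reset
Bit 6: prefix='1' -> emit 'i', reset
Bit 7: prefix='0' (no match yet)
Bit 8: prefix='01' -> emit 'p', reset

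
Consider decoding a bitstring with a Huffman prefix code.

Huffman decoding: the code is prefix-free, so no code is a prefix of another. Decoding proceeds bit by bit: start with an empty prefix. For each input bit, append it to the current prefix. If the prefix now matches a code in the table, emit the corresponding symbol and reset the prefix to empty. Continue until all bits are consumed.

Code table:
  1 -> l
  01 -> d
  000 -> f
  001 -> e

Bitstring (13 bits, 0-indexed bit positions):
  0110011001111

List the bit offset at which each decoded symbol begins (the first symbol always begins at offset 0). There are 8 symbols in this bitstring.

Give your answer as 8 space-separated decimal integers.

Answer: 0 2 3 6 7 10 11 12

Derivation:
Bit 0: prefix='0' (no match yet)
Bit 1: prefix='01' -> emit 'd', reset
Bit 2: prefix='1' -> emit 'l', reset
Bit 3: prefix='0' (no match yet)
Bit 4: prefix='00' (no match yet)
Bit 5: prefix='001' -> emit 'e', reset
Bit 6: prefix='1' -> emit 'l', reset
Bit 7: prefix='0' (no match yet)
Bit 8: prefix='00' (no match yet)
Bit 9: prefix='001' -> emit 'e', reset
Bit 10: prefix='1' -> emit 'l', reset
Bit 11: prefix='1' -> emit 'l', reset
Bit 12: prefix='1' -> emit 'l', reset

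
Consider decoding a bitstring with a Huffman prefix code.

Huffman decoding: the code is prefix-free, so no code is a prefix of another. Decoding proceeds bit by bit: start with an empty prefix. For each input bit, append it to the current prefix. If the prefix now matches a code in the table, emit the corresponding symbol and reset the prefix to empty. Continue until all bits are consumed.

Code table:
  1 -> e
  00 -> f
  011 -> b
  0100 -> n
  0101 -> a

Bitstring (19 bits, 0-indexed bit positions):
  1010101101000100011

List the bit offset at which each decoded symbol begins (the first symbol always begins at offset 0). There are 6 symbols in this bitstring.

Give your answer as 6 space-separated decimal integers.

Bit 0: prefix='1' -> emit 'e', reset
Bit 1: prefix='0' (no match yet)
Bit 2: prefix='01' (no match yet)
Bit 3: prefix='010' (no match yet)
Bit 4: prefix='0101' -> emit 'a', reset
Bit 5: prefix='0' (no match yet)
Bit 6: prefix='01' (no match yet)
Bit 7: prefix='011' -> emit 'b', reset
Bit 8: prefix='0' (no match yet)
Bit 9: prefix='01' (no match yet)
Bit 10: prefix='010' (no match yet)
Bit 11: prefix='0100' -> emit 'n', reset
Bit 12: prefix='0' (no match yet)
Bit 13: prefix='01' (no match yet)
Bit 14: prefix='010' (no match yet)
Bit 15: prefix='0100' -> emit 'n', reset
Bit 16: prefix='0' (no match yet)
Bit 17: prefix='01' (no match yet)
Bit 18: prefix='011' -> emit 'b', reset

Answer: 0 1 5 8 12 16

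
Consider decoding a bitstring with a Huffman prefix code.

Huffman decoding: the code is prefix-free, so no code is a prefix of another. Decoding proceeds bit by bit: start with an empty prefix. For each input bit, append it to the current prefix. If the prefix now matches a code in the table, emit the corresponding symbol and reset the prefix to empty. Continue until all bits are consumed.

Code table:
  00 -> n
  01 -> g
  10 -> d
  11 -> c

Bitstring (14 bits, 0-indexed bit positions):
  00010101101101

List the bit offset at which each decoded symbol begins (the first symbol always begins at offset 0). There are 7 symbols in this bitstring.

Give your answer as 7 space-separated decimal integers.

Answer: 0 2 4 6 8 10 12

Derivation:
Bit 0: prefix='0' (no match yet)
Bit 1: prefix='00' -> emit 'n', reset
Bit 2: prefix='0' (no match yet)
Bit 3: prefix='01' -> emit 'g', reset
Bit 4: prefix='0' (no match yet)
Bit 5: prefix='01' -> emit 'g', reset
Bit 6: prefix='0' (no match yet)
Bit 7: prefix='01' -> emit 'g', reset
Bit 8: prefix='1' (no match yet)
Bit 9: prefix='10' -> emit 'd', reset
Bit 10: prefix='1' (no match yet)
Bit 11: prefix='11' -> emit 'c', reset
Bit 12: prefix='0' (no match yet)
Bit 13: prefix='01' -> emit 'g', reset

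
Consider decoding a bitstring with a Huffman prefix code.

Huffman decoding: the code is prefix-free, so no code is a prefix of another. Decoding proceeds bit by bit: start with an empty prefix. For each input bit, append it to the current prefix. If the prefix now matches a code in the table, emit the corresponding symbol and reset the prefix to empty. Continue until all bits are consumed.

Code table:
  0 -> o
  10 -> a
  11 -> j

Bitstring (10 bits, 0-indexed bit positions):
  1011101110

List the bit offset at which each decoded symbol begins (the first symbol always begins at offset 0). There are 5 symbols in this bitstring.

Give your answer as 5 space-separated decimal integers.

Answer: 0 2 4 6 8

Derivation:
Bit 0: prefix='1' (no match yet)
Bit 1: prefix='10' -> emit 'a', reset
Bit 2: prefix='1' (no match yet)
Bit 3: prefix='11' -> emit 'j', reset
Bit 4: prefix='1' (no match yet)
Bit 5: prefix='10' -> emit 'a', reset
Bit 6: prefix='1' (no match yet)
Bit 7: prefix='11' -> emit 'j', reset
Bit 8: prefix='1' (no match yet)
Bit 9: prefix='10' -> emit 'a', reset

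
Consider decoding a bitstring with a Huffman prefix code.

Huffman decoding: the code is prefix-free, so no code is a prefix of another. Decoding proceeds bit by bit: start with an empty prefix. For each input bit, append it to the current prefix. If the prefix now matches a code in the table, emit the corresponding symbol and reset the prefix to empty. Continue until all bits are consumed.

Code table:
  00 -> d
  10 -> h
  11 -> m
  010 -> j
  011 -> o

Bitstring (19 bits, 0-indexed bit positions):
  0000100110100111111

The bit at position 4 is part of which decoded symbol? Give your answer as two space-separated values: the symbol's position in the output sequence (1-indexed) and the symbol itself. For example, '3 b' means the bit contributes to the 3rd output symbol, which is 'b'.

Bit 0: prefix='0' (no match yet)
Bit 1: prefix='00' -> emit 'd', reset
Bit 2: prefix='0' (no match yet)
Bit 3: prefix='00' -> emit 'd', reset
Bit 4: prefix='1' (no match yet)
Bit 5: prefix='10' -> emit 'h', reset
Bit 6: prefix='0' (no match yet)
Bit 7: prefix='01' (no match yet)
Bit 8: prefix='011' -> emit 'o', reset

Answer: 3 h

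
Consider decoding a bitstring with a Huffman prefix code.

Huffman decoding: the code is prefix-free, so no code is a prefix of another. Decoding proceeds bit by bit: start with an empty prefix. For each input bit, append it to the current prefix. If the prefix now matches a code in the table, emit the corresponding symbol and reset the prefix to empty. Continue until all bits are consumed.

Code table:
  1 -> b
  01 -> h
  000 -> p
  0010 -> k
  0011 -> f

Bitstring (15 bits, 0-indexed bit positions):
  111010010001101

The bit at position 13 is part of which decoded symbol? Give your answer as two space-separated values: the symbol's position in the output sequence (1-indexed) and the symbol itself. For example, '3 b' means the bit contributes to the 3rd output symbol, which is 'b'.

Answer: 7 h

Derivation:
Bit 0: prefix='1' -> emit 'b', reset
Bit 1: prefix='1' -> emit 'b', reset
Bit 2: prefix='1' -> emit 'b', reset
Bit 3: prefix='0' (no match yet)
Bit 4: prefix='01' -> emit 'h', reset
Bit 5: prefix='0' (no match yet)
Bit 6: prefix='00' (no match yet)
Bit 7: prefix='001' (no match yet)
Bit 8: prefix='0010' -> emit 'k', reset
Bit 9: prefix='0' (no match yet)
Bit 10: prefix='00' (no match yet)
Bit 11: prefix='001' (no match yet)
Bit 12: prefix='0011' -> emit 'f', reset
Bit 13: prefix='0' (no match yet)
Bit 14: prefix='01' -> emit 'h', reset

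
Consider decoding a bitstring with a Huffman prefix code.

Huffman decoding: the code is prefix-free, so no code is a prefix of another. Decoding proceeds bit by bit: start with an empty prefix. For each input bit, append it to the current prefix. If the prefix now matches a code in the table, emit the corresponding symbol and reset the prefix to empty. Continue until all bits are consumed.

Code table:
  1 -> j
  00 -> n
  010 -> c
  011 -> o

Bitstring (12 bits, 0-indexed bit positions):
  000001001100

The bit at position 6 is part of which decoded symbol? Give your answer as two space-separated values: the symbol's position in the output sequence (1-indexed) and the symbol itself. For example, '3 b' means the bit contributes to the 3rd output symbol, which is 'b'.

Bit 0: prefix='0' (no match yet)
Bit 1: prefix='00' -> emit 'n', reset
Bit 2: prefix='0' (no match yet)
Bit 3: prefix='00' -> emit 'n', reset
Bit 4: prefix='0' (no match yet)
Bit 5: prefix='01' (no match yet)
Bit 6: prefix='010' -> emit 'c', reset
Bit 7: prefix='0' (no match yet)
Bit 8: prefix='01' (no match yet)
Bit 9: prefix='011' -> emit 'o', reset
Bit 10: prefix='0' (no match yet)

Answer: 3 c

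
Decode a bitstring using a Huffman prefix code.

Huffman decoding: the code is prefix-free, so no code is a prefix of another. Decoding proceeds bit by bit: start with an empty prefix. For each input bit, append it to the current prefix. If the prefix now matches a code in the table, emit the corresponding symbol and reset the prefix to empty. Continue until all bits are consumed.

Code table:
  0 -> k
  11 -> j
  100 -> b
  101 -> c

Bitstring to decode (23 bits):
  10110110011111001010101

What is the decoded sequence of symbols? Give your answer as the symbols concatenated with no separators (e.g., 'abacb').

Answer: ccbjjbckc

Derivation:
Bit 0: prefix='1' (no match yet)
Bit 1: prefix='10' (no match yet)
Bit 2: prefix='101' -> emit 'c', reset
Bit 3: prefix='1' (no match yet)
Bit 4: prefix='10' (no match yet)
Bit 5: prefix='101' -> emit 'c', reset
Bit 6: prefix='1' (no match yet)
Bit 7: prefix='10' (no match yet)
Bit 8: prefix='100' -> emit 'b', reset
Bit 9: prefix='1' (no match yet)
Bit 10: prefix='11' -> emit 'j', reset
Bit 11: prefix='1' (no match yet)
Bit 12: prefix='11' -> emit 'j', reset
Bit 13: prefix='1' (no match yet)
Bit 14: prefix='10' (no match yet)
Bit 15: prefix='100' -> emit 'b', reset
Bit 16: prefix='1' (no match yet)
Bit 17: prefix='10' (no match yet)
Bit 18: prefix='101' -> emit 'c', reset
Bit 19: prefix='0' -> emit 'k', reset
Bit 20: prefix='1' (no match yet)
Bit 21: prefix='10' (no match yet)
Bit 22: prefix='101' -> emit 'c', reset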